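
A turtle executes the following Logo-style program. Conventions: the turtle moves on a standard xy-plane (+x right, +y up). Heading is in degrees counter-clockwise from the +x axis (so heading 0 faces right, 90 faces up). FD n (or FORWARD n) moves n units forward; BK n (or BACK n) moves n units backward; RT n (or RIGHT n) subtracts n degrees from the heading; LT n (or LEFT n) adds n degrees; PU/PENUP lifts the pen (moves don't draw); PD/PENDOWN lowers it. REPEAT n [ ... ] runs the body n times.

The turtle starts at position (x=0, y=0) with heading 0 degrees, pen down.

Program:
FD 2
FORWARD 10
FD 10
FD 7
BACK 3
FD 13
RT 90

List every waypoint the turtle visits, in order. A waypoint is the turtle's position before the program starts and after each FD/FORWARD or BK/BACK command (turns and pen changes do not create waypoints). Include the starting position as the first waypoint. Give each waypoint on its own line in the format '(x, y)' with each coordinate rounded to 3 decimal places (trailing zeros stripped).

Executing turtle program step by step:
Start: pos=(0,0), heading=0, pen down
FD 2: (0,0) -> (2,0) [heading=0, draw]
FD 10: (2,0) -> (12,0) [heading=0, draw]
FD 10: (12,0) -> (22,0) [heading=0, draw]
FD 7: (22,0) -> (29,0) [heading=0, draw]
BK 3: (29,0) -> (26,0) [heading=0, draw]
FD 13: (26,0) -> (39,0) [heading=0, draw]
RT 90: heading 0 -> 270
Final: pos=(39,0), heading=270, 6 segment(s) drawn
Waypoints (7 total):
(0, 0)
(2, 0)
(12, 0)
(22, 0)
(29, 0)
(26, 0)
(39, 0)

Answer: (0, 0)
(2, 0)
(12, 0)
(22, 0)
(29, 0)
(26, 0)
(39, 0)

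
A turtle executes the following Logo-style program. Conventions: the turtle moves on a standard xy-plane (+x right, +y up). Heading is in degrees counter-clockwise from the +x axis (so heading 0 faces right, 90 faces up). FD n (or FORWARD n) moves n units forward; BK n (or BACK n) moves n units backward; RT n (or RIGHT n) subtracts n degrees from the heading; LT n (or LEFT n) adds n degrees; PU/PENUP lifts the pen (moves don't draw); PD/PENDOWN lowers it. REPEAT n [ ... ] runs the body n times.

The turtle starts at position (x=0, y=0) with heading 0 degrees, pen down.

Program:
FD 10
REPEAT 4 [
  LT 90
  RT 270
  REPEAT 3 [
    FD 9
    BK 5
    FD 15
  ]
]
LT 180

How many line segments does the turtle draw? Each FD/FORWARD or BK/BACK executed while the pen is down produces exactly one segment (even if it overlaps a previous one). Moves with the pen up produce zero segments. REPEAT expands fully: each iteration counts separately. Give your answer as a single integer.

Answer: 37

Derivation:
Executing turtle program step by step:
Start: pos=(0,0), heading=0, pen down
FD 10: (0,0) -> (10,0) [heading=0, draw]
REPEAT 4 [
  -- iteration 1/4 --
  LT 90: heading 0 -> 90
  RT 270: heading 90 -> 180
  REPEAT 3 [
    -- iteration 1/3 --
    FD 9: (10,0) -> (1,0) [heading=180, draw]
    BK 5: (1,0) -> (6,0) [heading=180, draw]
    FD 15: (6,0) -> (-9,0) [heading=180, draw]
    -- iteration 2/3 --
    FD 9: (-9,0) -> (-18,0) [heading=180, draw]
    BK 5: (-18,0) -> (-13,0) [heading=180, draw]
    FD 15: (-13,0) -> (-28,0) [heading=180, draw]
    -- iteration 3/3 --
    FD 9: (-28,0) -> (-37,0) [heading=180, draw]
    BK 5: (-37,0) -> (-32,0) [heading=180, draw]
    FD 15: (-32,0) -> (-47,0) [heading=180, draw]
  ]
  -- iteration 2/4 --
  LT 90: heading 180 -> 270
  RT 270: heading 270 -> 0
  REPEAT 3 [
    -- iteration 1/3 --
    FD 9: (-47,0) -> (-38,0) [heading=0, draw]
    BK 5: (-38,0) -> (-43,0) [heading=0, draw]
    FD 15: (-43,0) -> (-28,0) [heading=0, draw]
    -- iteration 2/3 --
    FD 9: (-28,0) -> (-19,0) [heading=0, draw]
    BK 5: (-19,0) -> (-24,0) [heading=0, draw]
    FD 15: (-24,0) -> (-9,0) [heading=0, draw]
    -- iteration 3/3 --
    FD 9: (-9,0) -> (0,0) [heading=0, draw]
    BK 5: (0,0) -> (-5,0) [heading=0, draw]
    FD 15: (-5,0) -> (10,0) [heading=0, draw]
  ]
  -- iteration 3/4 --
  LT 90: heading 0 -> 90
  RT 270: heading 90 -> 180
  REPEAT 3 [
    -- iteration 1/3 --
    FD 9: (10,0) -> (1,0) [heading=180, draw]
    BK 5: (1,0) -> (6,0) [heading=180, draw]
    FD 15: (6,0) -> (-9,0) [heading=180, draw]
    -- iteration 2/3 --
    FD 9: (-9,0) -> (-18,0) [heading=180, draw]
    BK 5: (-18,0) -> (-13,0) [heading=180, draw]
    FD 15: (-13,0) -> (-28,0) [heading=180, draw]
    -- iteration 3/3 --
    FD 9: (-28,0) -> (-37,0) [heading=180, draw]
    BK 5: (-37,0) -> (-32,0) [heading=180, draw]
    FD 15: (-32,0) -> (-47,0) [heading=180, draw]
  ]
  -- iteration 4/4 --
  LT 90: heading 180 -> 270
  RT 270: heading 270 -> 0
  REPEAT 3 [
    -- iteration 1/3 --
    FD 9: (-47,0) -> (-38,0) [heading=0, draw]
    BK 5: (-38,0) -> (-43,0) [heading=0, draw]
    FD 15: (-43,0) -> (-28,0) [heading=0, draw]
    -- iteration 2/3 --
    FD 9: (-28,0) -> (-19,0) [heading=0, draw]
    BK 5: (-19,0) -> (-24,0) [heading=0, draw]
    FD 15: (-24,0) -> (-9,0) [heading=0, draw]
    -- iteration 3/3 --
    FD 9: (-9,0) -> (0,0) [heading=0, draw]
    BK 5: (0,0) -> (-5,0) [heading=0, draw]
    FD 15: (-5,0) -> (10,0) [heading=0, draw]
  ]
]
LT 180: heading 0 -> 180
Final: pos=(10,0), heading=180, 37 segment(s) drawn
Segments drawn: 37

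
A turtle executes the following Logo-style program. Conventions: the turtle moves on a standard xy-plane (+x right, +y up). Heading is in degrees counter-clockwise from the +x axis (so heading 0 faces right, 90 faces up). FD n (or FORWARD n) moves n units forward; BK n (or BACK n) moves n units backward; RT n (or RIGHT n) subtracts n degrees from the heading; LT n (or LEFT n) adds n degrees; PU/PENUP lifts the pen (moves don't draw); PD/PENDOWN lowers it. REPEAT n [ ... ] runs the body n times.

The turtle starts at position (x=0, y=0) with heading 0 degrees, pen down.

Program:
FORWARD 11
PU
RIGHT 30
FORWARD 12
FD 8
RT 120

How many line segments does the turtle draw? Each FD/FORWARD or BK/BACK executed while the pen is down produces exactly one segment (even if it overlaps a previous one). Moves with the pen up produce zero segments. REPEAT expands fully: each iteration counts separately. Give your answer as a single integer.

Executing turtle program step by step:
Start: pos=(0,0), heading=0, pen down
FD 11: (0,0) -> (11,0) [heading=0, draw]
PU: pen up
RT 30: heading 0 -> 330
FD 12: (11,0) -> (21.392,-6) [heading=330, move]
FD 8: (21.392,-6) -> (28.321,-10) [heading=330, move]
RT 120: heading 330 -> 210
Final: pos=(28.321,-10), heading=210, 1 segment(s) drawn
Segments drawn: 1

Answer: 1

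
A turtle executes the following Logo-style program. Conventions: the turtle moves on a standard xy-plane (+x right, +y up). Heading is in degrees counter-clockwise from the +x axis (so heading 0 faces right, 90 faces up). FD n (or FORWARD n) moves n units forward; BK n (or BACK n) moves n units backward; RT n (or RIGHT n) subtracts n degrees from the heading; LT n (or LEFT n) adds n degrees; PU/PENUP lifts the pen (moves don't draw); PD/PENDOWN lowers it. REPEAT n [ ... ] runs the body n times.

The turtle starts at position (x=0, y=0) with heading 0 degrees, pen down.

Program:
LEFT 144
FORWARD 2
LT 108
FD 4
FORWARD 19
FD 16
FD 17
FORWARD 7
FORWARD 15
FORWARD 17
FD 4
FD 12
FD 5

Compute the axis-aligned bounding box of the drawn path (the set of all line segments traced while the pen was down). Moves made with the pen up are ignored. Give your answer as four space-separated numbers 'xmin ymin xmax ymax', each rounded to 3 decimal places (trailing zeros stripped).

Executing turtle program step by step:
Start: pos=(0,0), heading=0, pen down
LT 144: heading 0 -> 144
FD 2: (0,0) -> (-1.618,1.176) [heading=144, draw]
LT 108: heading 144 -> 252
FD 4: (-1.618,1.176) -> (-2.854,-2.629) [heading=252, draw]
FD 19: (-2.854,-2.629) -> (-8.725,-20.699) [heading=252, draw]
FD 16: (-8.725,-20.699) -> (-13.67,-35.916) [heading=252, draw]
FD 17: (-13.67,-35.916) -> (-18.923,-52.084) [heading=252, draw]
FD 7: (-18.923,-52.084) -> (-21.086,-58.741) [heading=252, draw]
FD 15: (-21.086,-58.741) -> (-25.721,-73.007) [heading=252, draw]
FD 17: (-25.721,-73.007) -> (-30.975,-89.175) [heading=252, draw]
FD 4: (-30.975,-89.175) -> (-32.211,-92.979) [heading=252, draw]
FD 12: (-32.211,-92.979) -> (-35.919,-104.392) [heading=252, draw]
FD 5: (-35.919,-104.392) -> (-37.464,-109.147) [heading=252, draw]
Final: pos=(-37.464,-109.147), heading=252, 11 segment(s) drawn

Segment endpoints: x in {-37.464, -35.919, -32.211, -30.975, -25.721, -21.086, -18.923, -13.67, -8.725, -2.854, -1.618, 0}, y in {-109.147, -104.392, -92.979, -89.175, -73.007, -58.741, -52.084, -35.916, -20.699, -2.629, 0, 1.176}
xmin=-37.464, ymin=-109.147, xmax=0, ymax=1.176

Answer: -37.464 -109.147 0 1.176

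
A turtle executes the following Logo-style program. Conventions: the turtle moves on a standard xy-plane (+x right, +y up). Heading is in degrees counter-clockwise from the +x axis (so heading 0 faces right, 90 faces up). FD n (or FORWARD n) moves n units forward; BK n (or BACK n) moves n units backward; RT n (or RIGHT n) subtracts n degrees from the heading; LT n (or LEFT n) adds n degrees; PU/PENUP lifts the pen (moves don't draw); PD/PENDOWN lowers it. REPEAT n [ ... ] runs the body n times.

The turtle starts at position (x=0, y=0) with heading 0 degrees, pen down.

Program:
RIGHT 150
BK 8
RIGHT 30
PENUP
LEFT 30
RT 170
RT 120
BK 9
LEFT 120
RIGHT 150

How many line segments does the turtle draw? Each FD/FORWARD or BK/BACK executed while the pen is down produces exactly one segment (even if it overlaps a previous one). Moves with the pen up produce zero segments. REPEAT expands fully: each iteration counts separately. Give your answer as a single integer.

Answer: 1

Derivation:
Executing turtle program step by step:
Start: pos=(0,0), heading=0, pen down
RT 150: heading 0 -> 210
BK 8: (0,0) -> (6.928,4) [heading=210, draw]
RT 30: heading 210 -> 180
PU: pen up
LT 30: heading 180 -> 210
RT 170: heading 210 -> 40
RT 120: heading 40 -> 280
BK 9: (6.928,4) -> (5.365,12.863) [heading=280, move]
LT 120: heading 280 -> 40
RT 150: heading 40 -> 250
Final: pos=(5.365,12.863), heading=250, 1 segment(s) drawn
Segments drawn: 1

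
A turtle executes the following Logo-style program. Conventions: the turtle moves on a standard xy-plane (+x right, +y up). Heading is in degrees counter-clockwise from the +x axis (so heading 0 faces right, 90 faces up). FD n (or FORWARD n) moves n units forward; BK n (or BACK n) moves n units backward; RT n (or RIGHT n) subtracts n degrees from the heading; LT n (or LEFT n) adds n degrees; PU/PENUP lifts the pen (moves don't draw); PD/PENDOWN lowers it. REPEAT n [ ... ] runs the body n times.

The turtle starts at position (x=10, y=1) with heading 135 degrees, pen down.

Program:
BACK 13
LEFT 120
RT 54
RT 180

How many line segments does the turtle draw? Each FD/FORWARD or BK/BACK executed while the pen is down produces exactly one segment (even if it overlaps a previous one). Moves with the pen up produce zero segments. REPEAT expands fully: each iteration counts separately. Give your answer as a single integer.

Answer: 1

Derivation:
Executing turtle program step by step:
Start: pos=(10,1), heading=135, pen down
BK 13: (10,1) -> (19.192,-8.192) [heading=135, draw]
LT 120: heading 135 -> 255
RT 54: heading 255 -> 201
RT 180: heading 201 -> 21
Final: pos=(19.192,-8.192), heading=21, 1 segment(s) drawn
Segments drawn: 1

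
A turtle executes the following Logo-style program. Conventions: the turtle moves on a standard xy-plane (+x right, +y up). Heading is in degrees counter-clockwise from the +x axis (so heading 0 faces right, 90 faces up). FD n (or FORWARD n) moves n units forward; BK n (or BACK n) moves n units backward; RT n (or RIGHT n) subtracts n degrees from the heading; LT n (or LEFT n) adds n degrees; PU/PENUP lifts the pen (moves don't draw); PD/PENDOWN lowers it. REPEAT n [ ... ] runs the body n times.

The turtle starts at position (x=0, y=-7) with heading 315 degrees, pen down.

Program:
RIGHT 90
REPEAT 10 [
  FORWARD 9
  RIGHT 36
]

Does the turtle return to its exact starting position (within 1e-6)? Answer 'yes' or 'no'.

Answer: yes

Derivation:
Executing turtle program step by step:
Start: pos=(0,-7), heading=315, pen down
RT 90: heading 315 -> 225
REPEAT 10 [
  -- iteration 1/10 --
  FD 9: (0,-7) -> (-6.364,-13.364) [heading=225, draw]
  RT 36: heading 225 -> 189
  -- iteration 2/10 --
  FD 9: (-6.364,-13.364) -> (-15.253,-14.772) [heading=189, draw]
  RT 36: heading 189 -> 153
  -- iteration 3/10 --
  FD 9: (-15.253,-14.772) -> (-23.272,-10.686) [heading=153, draw]
  RT 36: heading 153 -> 117
  -- iteration 4/10 --
  FD 9: (-23.272,-10.686) -> (-27.358,-2.667) [heading=117, draw]
  RT 36: heading 117 -> 81
  -- iteration 5/10 --
  FD 9: (-27.358,-2.667) -> (-25.95,6.222) [heading=81, draw]
  RT 36: heading 81 -> 45
  -- iteration 6/10 --
  FD 9: (-25.95,6.222) -> (-19.586,12.586) [heading=45, draw]
  RT 36: heading 45 -> 9
  -- iteration 7/10 --
  FD 9: (-19.586,12.586) -> (-10.697,13.994) [heading=9, draw]
  RT 36: heading 9 -> 333
  -- iteration 8/10 --
  FD 9: (-10.697,13.994) -> (-2.678,9.908) [heading=333, draw]
  RT 36: heading 333 -> 297
  -- iteration 9/10 --
  FD 9: (-2.678,9.908) -> (1.408,1.889) [heading=297, draw]
  RT 36: heading 297 -> 261
  -- iteration 10/10 --
  FD 9: (1.408,1.889) -> (0,-7) [heading=261, draw]
  RT 36: heading 261 -> 225
]
Final: pos=(0,-7), heading=225, 10 segment(s) drawn

Start position: (0, -7)
Final position: (0, -7)
Distance = 0; < 1e-6 -> CLOSED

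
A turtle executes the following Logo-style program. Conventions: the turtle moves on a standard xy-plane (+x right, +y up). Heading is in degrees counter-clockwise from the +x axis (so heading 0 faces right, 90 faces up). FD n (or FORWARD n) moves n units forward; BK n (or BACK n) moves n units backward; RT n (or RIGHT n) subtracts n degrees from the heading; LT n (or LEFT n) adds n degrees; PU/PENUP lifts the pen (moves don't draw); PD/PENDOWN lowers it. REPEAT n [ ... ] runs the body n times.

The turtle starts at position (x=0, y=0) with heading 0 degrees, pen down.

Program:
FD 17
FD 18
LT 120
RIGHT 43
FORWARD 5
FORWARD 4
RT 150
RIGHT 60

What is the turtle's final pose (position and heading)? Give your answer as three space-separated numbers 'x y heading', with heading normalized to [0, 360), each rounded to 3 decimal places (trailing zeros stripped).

Executing turtle program step by step:
Start: pos=(0,0), heading=0, pen down
FD 17: (0,0) -> (17,0) [heading=0, draw]
FD 18: (17,0) -> (35,0) [heading=0, draw]
LT 120: heading 0 -> 120
RT 43: heading 120 -> 77
FD 5: (35,0) -> (36.125,4.872) [heading=77, draw]
FD 4: (36.125,4.872) -> (37.025,8.769) [heading=77, draw]
RT 150: heading 77 -> 287
RT 60: heading 287 -> 227
Final: pos=(37.025,8.769), heading=227, 4 segment(s) drawn

Answer: 37.025 8.769 227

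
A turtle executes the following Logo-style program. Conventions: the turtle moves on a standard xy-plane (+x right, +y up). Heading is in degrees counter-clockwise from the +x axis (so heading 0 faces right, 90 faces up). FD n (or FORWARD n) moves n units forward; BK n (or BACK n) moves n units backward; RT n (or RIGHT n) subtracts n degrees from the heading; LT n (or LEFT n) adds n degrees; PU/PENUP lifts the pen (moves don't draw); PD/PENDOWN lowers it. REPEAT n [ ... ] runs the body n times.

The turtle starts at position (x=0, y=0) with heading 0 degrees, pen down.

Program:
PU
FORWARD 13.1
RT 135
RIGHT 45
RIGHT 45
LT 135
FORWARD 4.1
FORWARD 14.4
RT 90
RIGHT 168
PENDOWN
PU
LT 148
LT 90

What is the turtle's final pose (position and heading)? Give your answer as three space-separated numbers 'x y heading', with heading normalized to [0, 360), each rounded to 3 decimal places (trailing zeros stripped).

Executing turtle program step by step:
Start: pos=(0,0), heading=0, pen down
PU: pen up
FD 13.1: (0,0) -> (13.1,0) [heading=0, move]
RT 135: heading 0 -> 225
RT 45: heading 225 -> 180
RT 45: heading 180 -> 135
LT 135: heading 135 -> 270
FD 4.1: (13.1,0) -> (13.1,-4.1) [heading=270, move]
FD 14.4: (13.1,-4.1) -> (13.1,-18.5) [heading=270, move]
RT 90: heading 270 -> 180
RT 168: heading 180 -> 12
PD: pen down
PU: pen up
LT 148: heading 12 -> 160
LT 90: heading 160 -> 250
Final: pos=(13.1,-18.5), heading=250, 0 segment(s) drawn

Answer: 13.1 -18.5 250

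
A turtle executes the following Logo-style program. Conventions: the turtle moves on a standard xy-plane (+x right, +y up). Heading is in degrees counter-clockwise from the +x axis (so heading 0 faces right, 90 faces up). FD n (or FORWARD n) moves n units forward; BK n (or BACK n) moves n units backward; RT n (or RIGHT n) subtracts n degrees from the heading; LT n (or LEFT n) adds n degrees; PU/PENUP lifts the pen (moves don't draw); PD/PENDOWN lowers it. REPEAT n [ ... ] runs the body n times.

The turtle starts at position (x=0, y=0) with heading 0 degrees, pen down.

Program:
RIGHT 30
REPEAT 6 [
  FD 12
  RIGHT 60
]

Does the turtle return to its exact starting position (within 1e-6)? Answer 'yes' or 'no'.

Answer: yes

Derivation:
Executing turtle program step by step:
Start: pos=(0,0), heading=0, pen down
RT 30: heading 0 -> 330
REPEAT 6 [
  -- iteration 1/6 --
  FD 12: (0,0) -> (10.392,-6) [heading=330, draw]
  RT 60: heading 330 -> 270
  -- iteration 2/6 --
  FD 12: (10.392,-6) -> (10.392,-18) [heading=270, draw]
  RT 60: heading 270 -> 210
  -- iteration 3/6 --
  FD 12: (10.392,-18) -> (0,-24) [heading=210, draw]
  RT 60: heading 210 -> 150
  -- iteration 4/6 --
  FD 12: (0,-24) -> (-10.392,-18) [heading=150, draw]
  RT 60: heading 150 -> 90
  -- iteration 5/6 --
  FD 12: (-10.392,-18) -> (-10.392,-6) [heading=90, draw]
  RT 60: heading 90 -> 30
  -- iteration 6/6 --
  FD 12: (-10.392,-6) -> (0,0) [heading=30, draw]
  RT 60: heading 30 -> 330
]
Final: pos=(0,0), heading=330, 6 segment(s) drawn

Start position: (0, 0)
Final position: (0, 0)
Distance = 0; < 1e-6 -> CLOSED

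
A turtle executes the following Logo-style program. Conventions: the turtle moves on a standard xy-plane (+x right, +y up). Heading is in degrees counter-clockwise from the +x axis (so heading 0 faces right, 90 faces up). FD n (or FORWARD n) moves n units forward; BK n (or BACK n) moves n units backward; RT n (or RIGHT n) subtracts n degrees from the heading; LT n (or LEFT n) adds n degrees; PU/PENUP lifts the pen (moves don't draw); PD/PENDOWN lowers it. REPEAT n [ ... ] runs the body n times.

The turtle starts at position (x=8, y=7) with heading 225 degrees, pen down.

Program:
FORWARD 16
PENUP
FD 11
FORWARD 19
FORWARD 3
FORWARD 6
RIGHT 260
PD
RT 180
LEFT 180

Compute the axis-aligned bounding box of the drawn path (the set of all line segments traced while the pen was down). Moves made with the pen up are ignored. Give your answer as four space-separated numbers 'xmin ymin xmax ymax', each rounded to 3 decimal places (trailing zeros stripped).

Answer: -3.314 -4.314 8 7

Derivation:
Executing turtle program step by step:
Start: pos=(8,7), heading=225, pen down
FD 16: (8,7) -> (-3.314,-4.314) [heading=225, draw]
PU: pen up
FD 11: (-3.314,-4.314) -> (-11.092,-12.092) [heading=225, move]
FD 19: (-11.092,-12.092) -> (-24.527,-25.527) [heading=225, move]
FD 3: (-24.527,-25.527) -> (-26.648,-27.648) [heading=225, move]
FD 6: (-26.648,-27.648) -> (-30.891,-31.891) [heading=225, move]
RT 260: heading 225 -> 325
PD: pen down
RT 180: heading 325 -> 145
LT 180: heading 145 -> 325
Final: pos=(-30.891,-31.891), heading=325, 1 segment(s) drawn

Segment endpoints: x in {-3.314, 8}, y in {-4.314, 7}
xmin=-3.314, ymin=-4.314, xmax=8, ymax=7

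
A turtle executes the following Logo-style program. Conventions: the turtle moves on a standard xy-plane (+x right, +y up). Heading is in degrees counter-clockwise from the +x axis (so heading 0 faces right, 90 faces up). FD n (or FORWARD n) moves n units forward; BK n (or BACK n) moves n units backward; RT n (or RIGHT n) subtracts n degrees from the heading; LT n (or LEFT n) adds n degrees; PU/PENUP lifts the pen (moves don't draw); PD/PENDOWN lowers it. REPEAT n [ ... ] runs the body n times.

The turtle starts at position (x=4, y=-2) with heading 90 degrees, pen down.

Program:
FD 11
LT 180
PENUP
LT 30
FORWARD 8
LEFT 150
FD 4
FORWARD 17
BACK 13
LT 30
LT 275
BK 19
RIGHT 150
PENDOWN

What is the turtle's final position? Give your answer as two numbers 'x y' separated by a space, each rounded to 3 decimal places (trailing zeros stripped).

Answer: -7.564 -0.826

Derivation:
Executing turtle program step by step:
Start: pos=(4,-2), heading=90, pen down
FD 11: (4,-2) -> (4,9) [heading=90, draw]
LT 180: heading 90 -> 270
PU: pen up
LT 30: heading 270 -> 300
FD 8: (4,9) -> (8,2.072) [heading=300, move]
LT 150: heading 300 -> 90
FD 4: (8,2.072) -> (8,6.072) [heading=90, move]
FD 17: (8,6.072) -> (8,23.072) [heading=90, move]
BK 13: (8,23.072) -> (8,10.072) [heading=90, move]
LT 30: heading 90 -> 120
LT 275: heading 120 -> 35
BK 19: (8,10.072) -> (-7.564,-0.826) [heading=35, move]
RT 150: heading 35 -> 245
PD: pen down
Final: pos=(-7.564,-0.826), heading=245, 1 segment(s) drawn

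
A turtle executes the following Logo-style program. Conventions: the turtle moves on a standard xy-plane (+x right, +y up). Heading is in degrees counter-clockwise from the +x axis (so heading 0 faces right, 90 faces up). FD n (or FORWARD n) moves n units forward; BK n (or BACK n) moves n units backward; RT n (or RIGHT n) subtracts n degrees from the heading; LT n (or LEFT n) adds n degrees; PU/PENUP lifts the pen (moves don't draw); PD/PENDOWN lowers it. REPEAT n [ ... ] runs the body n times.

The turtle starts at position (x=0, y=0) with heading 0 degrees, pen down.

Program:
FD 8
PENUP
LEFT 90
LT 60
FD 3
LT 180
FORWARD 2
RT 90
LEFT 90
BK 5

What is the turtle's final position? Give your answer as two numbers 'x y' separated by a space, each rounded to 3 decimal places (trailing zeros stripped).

Answer: 2.804 3

Derivation:
Executing turtle program step by step:
Start: pos=(0,0), heading=0, pen down
FD 8: (0,0) -> (8,0) [heading=0, draw]
PU: pen up
LT 90: heading 0 -> 90
LT 60: heading 90 -> 150
FD 3: (8,0) -> (5.402,1.5) [heading=150, move]
LT 180: heading 150 -> 330
FD 2: (5.402,1.5) -> (7.134,0.5) [heading=330, move]
RT 90: heading 330 -> 240
LT 90: heading 240 -> 330
BK 5: (7.134,0.5) -> (2.804,3) [heading=330, move]
Final: pos=(2.804,3), heading=330, 1 segment(s) drawn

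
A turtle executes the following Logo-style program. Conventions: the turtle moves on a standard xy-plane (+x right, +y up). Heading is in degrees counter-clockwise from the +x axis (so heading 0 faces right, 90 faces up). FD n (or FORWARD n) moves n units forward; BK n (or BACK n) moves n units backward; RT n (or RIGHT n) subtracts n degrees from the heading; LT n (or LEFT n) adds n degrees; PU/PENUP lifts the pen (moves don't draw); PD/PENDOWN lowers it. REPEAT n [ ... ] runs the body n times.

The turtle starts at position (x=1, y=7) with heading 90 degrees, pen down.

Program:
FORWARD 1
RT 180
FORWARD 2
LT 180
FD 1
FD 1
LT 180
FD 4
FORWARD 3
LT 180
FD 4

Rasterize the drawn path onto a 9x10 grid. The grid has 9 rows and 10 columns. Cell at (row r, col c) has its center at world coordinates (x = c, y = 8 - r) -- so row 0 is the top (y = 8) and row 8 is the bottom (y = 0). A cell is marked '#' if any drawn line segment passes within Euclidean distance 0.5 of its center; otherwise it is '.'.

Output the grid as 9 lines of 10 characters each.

Segment 0: (1,7) -> (1,8)
Segment 1: (1,8) -> (1,6)
Segment 2: (1,6) -> (1,7)
Segment 3: (1,7) -> (1,8)
Segment 4: (1,8) -> (1,4)
Segment 5: (1,4) -> (1,1)
Segment 6: (1,1) -> (1,5)

Answer: .#........
.#........
.#........
.#........
.#........
.#........
.#........
.#........
..........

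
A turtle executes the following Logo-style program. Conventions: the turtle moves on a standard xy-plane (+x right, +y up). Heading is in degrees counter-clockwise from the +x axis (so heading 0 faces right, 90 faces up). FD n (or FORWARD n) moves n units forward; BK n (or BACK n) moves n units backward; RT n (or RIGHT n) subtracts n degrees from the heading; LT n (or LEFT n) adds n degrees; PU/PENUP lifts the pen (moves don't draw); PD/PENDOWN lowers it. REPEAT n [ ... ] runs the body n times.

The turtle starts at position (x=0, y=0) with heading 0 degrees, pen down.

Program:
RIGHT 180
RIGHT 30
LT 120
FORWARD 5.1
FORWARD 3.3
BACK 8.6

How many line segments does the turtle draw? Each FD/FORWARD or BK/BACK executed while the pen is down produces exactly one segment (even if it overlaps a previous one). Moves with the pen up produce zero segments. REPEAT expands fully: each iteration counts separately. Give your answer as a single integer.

Executing turtle program step by step:
Start: pos=(0,0), heading=0, pen down
RT 180: heading 0 -> 180
RT 30: heading 180 -> 150
LT 120: heading 150 -> 270
FD 5.1: (0,0) -> (0,-5.1) [heading=270, draw]
FD 3.3: (0,-5.1) -> (0,-8.4) [heading=270, draw]
BK 8.6: (0,-8.4) -> (0,0.2) [heading=270, draw]
Final: pos=(0,0.2), heading=270, 3 segment(s) drawn
Segments drawn: 3

Answer: 3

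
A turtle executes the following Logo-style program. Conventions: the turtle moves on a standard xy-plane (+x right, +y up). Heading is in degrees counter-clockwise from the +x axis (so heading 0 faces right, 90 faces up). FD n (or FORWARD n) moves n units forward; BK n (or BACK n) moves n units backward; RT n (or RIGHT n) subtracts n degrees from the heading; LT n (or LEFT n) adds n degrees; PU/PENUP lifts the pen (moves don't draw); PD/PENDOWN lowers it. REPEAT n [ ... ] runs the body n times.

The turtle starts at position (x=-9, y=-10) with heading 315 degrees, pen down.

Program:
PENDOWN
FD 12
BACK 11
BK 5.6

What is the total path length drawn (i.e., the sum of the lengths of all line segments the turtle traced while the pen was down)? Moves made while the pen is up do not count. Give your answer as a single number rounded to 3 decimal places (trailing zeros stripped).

Answer: 28.6

Derivation:
Executing turtle program step by step:
Start: pos=(-9,-10), heading=315, pen down
PD: pen down
FD 12: (-9,-10) -> (-0.515,-18.485) [heading=315, draw]
BK 11: (-0.515,-18.485) -> (-8.293,-10.707) [heading=315, draw]
BK 5.6: (-8.293,-10.707) -> (-12.253,-6.747) [heading=315, draw]
Final: pos=(-12.253,-6.747), heading=315, 3 segment(s) drawn

Segment lengths:
  seg 1: (-9,-10) -> (-0.515,-18.485), length = 12
  seg 2: (-0.515,-18.485) -> (-8.293,-10.707), length = 11
  seg 3: (-8.293,-10.707) -> (-12.253,-6.747), length = 5.6
Total = 28.6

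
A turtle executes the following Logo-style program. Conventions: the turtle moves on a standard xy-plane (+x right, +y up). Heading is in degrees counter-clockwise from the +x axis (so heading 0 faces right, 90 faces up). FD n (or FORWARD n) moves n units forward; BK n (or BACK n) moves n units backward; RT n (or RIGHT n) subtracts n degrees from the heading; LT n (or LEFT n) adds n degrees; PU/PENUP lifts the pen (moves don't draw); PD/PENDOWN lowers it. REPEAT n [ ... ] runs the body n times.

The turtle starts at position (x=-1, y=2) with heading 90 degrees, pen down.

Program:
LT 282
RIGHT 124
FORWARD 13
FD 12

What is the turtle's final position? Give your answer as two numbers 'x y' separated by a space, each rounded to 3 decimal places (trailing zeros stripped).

Executing turtle program step by step:
Start: pos=(-1,2), heading=90, pen down
LT 282: heading 90 -> 12
RT 124: heading 12 -> 248
FD 13: (-1,2) -> (-5.87,-10.053) [heading=248, draw]
FD 12: (-5.87,-10.053) -> (-10.365,-21.18) [heading=248, draw]
Final: pos=(-10.365,-21.18), heading=248, 2 segment(s) drawn

Answer: -10.365 -21.18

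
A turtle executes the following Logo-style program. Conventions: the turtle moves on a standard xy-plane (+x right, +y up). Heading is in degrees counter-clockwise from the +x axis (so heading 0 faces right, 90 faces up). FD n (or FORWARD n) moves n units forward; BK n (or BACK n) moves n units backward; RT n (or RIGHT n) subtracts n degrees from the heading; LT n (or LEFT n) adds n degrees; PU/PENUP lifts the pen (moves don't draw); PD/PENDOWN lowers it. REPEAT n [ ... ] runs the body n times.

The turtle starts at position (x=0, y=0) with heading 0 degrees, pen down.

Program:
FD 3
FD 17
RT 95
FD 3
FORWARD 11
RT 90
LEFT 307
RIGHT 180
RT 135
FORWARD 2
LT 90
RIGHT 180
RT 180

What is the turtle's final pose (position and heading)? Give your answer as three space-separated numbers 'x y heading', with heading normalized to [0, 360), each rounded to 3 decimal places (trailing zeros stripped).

Executing turtle program step by step:
Start: pos=(0,0), heading=0, pen down
FD 3: (0,0) -> (3,0) [heading=0, draw]
FD 17: (3,0) -> (20,0) [heading=0, draw]
RT 95: heading 0 -> 265
FD 3: (20,0) -> (19.739,-2.989) [heading=265, draw]
FD 11: (19.739,-2.989) -> (18.78,-13.947) [heading=265, draw]
RT 90: heading 265 -> 175
LT 307: heading 175 -> 122
RT 180: heading 122 -> 302
RT 135: heading 302 -> 167
FD 2: (18.78,-13.947) -> (16.831,-13.497) [heading=167, draw]
LT 90: heading 167 -> 257
RT 180: heading 257 -> 77
RT 180: heading 77 -> 257
Final: pos=(16.831,-13.497), heading=257, 5 segment(s) drawn

Answer: 16.831 -13.497 257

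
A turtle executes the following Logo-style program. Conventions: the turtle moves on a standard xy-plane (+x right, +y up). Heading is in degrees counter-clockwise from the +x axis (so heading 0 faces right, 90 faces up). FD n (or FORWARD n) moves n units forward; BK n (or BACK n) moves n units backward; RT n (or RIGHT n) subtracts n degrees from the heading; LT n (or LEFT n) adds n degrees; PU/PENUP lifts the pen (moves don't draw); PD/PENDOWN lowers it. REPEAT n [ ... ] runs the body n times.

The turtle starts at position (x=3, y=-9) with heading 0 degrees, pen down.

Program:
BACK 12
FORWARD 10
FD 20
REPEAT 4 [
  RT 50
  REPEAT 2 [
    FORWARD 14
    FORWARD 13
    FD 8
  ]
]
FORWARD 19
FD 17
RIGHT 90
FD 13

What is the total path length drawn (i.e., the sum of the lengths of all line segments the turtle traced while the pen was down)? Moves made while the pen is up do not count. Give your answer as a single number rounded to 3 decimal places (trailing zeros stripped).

Answer: 371

Derivation:
Executing turtle program step by step:
Start: pos=(3,-9), heading=0, pen down
BK 12: (3,-9) -> (-9,-9) [heading=0, draw]
FD 10: (-9,-9) -> (1,-9) [heading=0, draw]
FD 20: (1,-9) -> (21,-9) [heading=0, draw]
REPEAT 4 [
  -- iteration 1/4 --
  RT 50: heading 0 -> 310
  REPEAT 2 [
    -- iteration 1/2 --
    FD 14: (21,-9) -> (29.999,-19.725) [heading=310, draw]
    FD 13: (29.999,-19.725) -> (38.355,-29.683) [heading=310, draw]
    FD 8: (38.355,-29.683) -> (43.498,-35.812) [heading=310, draw]
    -- iteration 2/2 --
    FD 14: (43.498,-35.812) -> (52.497,-46.536) [heading=310, draw]
    FD 13: (52.497,-46.536) -> (60.853,-56.495) [heading=310, draw]
    FD 8: (60.853,-56.495) -> (65.995,-62.623) [heading=310, draw]
  ]
  -- iteration 2/4 --
  RT 50: heading 310 -> 260
  REPEAT 2 [
    -- iteration 1/2 --
    FD 14: (65.995,-62.623) -> (63.564,-76.41) [heading=260, draw]
    FD 13: (63.564,-76.41) -> (61.307,-89.213) [heading=260, draw]
    FD 8: (61.307,-89.213) -> (59.917,-97.091) [heading=260, draw]
    -- iteration 2/2 --
    FD 14: (59.917,-97.091) -> (57.486,-110.879) [heading=260, draw]
    FD 13: (57.486,-110.879) -> (55.229,-123.681) [heading=260, draw]
    FD 8: (55.229,-123.681) -> (53.84,-131.56) [heading=260, draw]
  ]
  -- iteration 3/4 --
  RT 50: heading 260 -> 210
  REPEAT 2 [
    -- iteration 1/2 --
    FD 14: (53.84,-131.56) -> (41.715,-138.56) [heading=210, draw]
    FD 13: (41.715,-138.56) -> (30.457,-145.06) [heading=210, draw]
    FD 8: (30.457,-145.06) -> (23.529,-149.06) [heading=210, draw]
    -- iteration 2/2 --
    FD 14: (23.529,-149.06) -> (11.405,-156.06) [heading=210, draw]
    FD 13: (11.405,-156.06) -> (0.146,-162.56) [heading=210, draw]
    FD 8: (0.146,-162.56) -> (-6.782,-166.56) [heading=210, draw]
  ]
  -- iteration 4/4 --
  RT 50: heading 210 -> 160
  REPEAT 2 [
    -- iteration 1/2 --
    FD 14: (-6.782,-166.56) -> (-19.938,-161.771) [heading=160, draw]
    FD 13: (-19.938,-161.771) -> (-32.154,-157.325) [heading=160, draw]
    FD 8: (-32.154,-157.325) -> (-39.671,-154.589) [heading=160, draw]
    -- iteration 2/2 --
    FD 14: (-39.671,-154.589) -> (-52.827,-149.801) [heading=160, draw]
    FD 13: (-52.827,-149.801) -> (-65.043,-145.354) [heading=160, draw]
    FD 8: (-65.043,-145.354) -> (-72.561,-142.618) [heading=160, draw]
  ]
]
FD 19: (-72.561,-142.618) -> (-90.415,-136.12) [heading=160, draw]
FD 17: (-90.415,-136.12) -> (-106.389,-130.306) [heading=160, draw]
RT 90: heading 160 -> 70
FD 13: (-106.389,-130.306) -> (-101.943,-118.09) [heading=70, draw]
Final: pos=(-101.943,-118.09), heading=70, 30 segment(s) drawn

Segment lengths:
  seg 1: (3,-9) -> (-9,-9), length = 12
  seg 2: (-9,-9) -> (1,-9), length = 10
  seg 3: (1,-9) -> (21,-9), length = 20
  seg 4: (21,-9) -> (29.999,-19.725), length = 14
  seg 5: (29.999,-19.725) -> (38.355,-29.683), length = 13
  seg 6: (38.355,-29.683) -> (43.498,-35.812), length = 8
  seg 7: (43.498,-35.812) -> (52.497,-46.536), length = 14
  seg 8: (52.497,-46.536) -> (60.853,-56.495), length = 13
  seg 9: (60.853,-56.495) -> (65.995,-62.623), length = 8
  seg 10: (65.995,-62.623) -> (63.564,-76.41), length = 14
  seg 11: (63.564,-76.41) -> (61.307,-89.213), length = 13
  seg 12: (61.307,-89.213) -> (59.917,-97.091), length = 8
  seg 13: (59.917,-97.091) -> (57.486,-110.879), length = 14
  seg 14: (57.486,-110.879) -> (55.229,-123.681), length = 13
  seg 15: (55.229,-123.681) -> (53.84,-131.56), length = 8
  seg 16: (53.84,-131.56) -> (41.715,-138.56), length = 14
  seg 17: (41.715,-138.56) -> (30.457,-145.06), length = 13
  seg 18: (30.457,-145.06) -> (23.529,-149.06), length = 8
  seg 19: (23.529,-149.06) -> (11.405,-156.06), length = 14
  seg 20: (11.405,-156.06) -> (0.146,-162.56), length = 13
  seg 21: (0.146,-162.56) -> (-6.782,-166.56), length = 8
  seg 22: (-6.782,-166.56) -> (-19.938,-161.771), length = 14
  seg 23: (-19.938,-161.771) -> (-32.154,-157.325), length = 13
  seg 24: (-32.154,-157.325) -> (-39.671,-154.589), length = 8
  seg 25: (-39.671,-154.589) -> (-52.827,-149.801), length = 14
  seg 26: (-52.827,-149.801) -> (-65.043,-145.354), length = 13
  seg 27: (-65.043,-145.354) -> (-72.561,-142.618), length = 8
  seg 28: (-72.561,-142.618) -> (-90.415,-136.12), length = 19
  seg 29: (-90.415,-136.12) -> (-106.389,-130.306), length = 17
  seg 30: (-106.389,-130.306) -> (-101.943,-118.09), length = 13
Total = 371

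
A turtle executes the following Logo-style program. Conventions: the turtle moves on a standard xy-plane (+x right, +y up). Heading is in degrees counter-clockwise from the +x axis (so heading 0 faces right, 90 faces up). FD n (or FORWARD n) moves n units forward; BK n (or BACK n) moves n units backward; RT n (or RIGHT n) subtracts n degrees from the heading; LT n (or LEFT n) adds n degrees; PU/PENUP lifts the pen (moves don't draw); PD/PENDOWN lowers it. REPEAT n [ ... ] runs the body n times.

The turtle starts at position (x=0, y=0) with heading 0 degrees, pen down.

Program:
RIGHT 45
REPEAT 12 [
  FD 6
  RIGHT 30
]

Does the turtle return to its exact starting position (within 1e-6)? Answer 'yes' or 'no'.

Executing turtle program step by step:
Start: pos=(0,0), heading=0, pen down
RT 45: heading 0 -> 315
REPEAT 12 [
  -- iteration 1/12 --
  FD 6: (0,0) -> (4.243,-4.243) [heading=315, draw]
  RT 30: heading 315 -> 285
  -- iteration 2/12 --
  FD 6: (4.243,-4.243) -> (5.796,-10.038) [heading=285, draw]
  RT 30: heading 285 -> 255
  -- iteration 3/12 --
  FD 6: (5.796,-10.038) -> (4.243,-15.834) [heading=255, draw]
  RT 30: heading 255 -> 225
  -- iteration 4/12 --
  FD 6: (4.243,-15.834) -> (0,-20.076) [heading=225, draw]
  RT 30: heading 225 -> 195
  -- iteration 5/12 --
  FD 6: (0,-20.076) -> (-5.796,-21.629) [heading=195, draw]
  RT 30: heading 195 -> 165
  -- iteration 6/12 --
  FD 6: (-5.796,-21.629) -> (-11.591,-20.076) [heading=165, draw]
  RT 30: heading 165 -> 135
  -- iteration 7/12 --
  FD 6: (-11.591,-20.076) -> (-15.834,-15.834) [heading=135, draw]
  RT 30: heading 135 -> 105
  -- iteration 8/12 --
  FD 6: (-15.834,-15.834) -> (-17.387,-10.038) [heading=105, draw]
  RT 30: heading 105 -> 75
  -- iteration 9/12 --
  FD 6: (-17.387,-10.038) -> (-15.834,-4.243) [heading=75, draw]
  RT 30: heading 75 -> 45
  -- iteration 10/12 --
  FD 6: (-15.834,-4.243) -> (-11.591,0) [heading=45, draw]
  RT 30: heading 45 -> 15
  -- iteration 11/12 --
  FD 6: (-11.591,0) -> (-5.796,1.553) [heading=15, draw]
  RT 30: heading 15 -> 345
  -- iteration 12/12 --
  FD 6: (-5.796,1.553) -> (0,0) [heading=345, draw]
  RT 30: heading 345 -> 315
]
Final: pos=(0,0), heading=315, 12 segment(s) drawn

Start position: (0, 0)
Final position: (0, 0)
Distance = 0; < 1e-6 -> CLOSED

Answer: yes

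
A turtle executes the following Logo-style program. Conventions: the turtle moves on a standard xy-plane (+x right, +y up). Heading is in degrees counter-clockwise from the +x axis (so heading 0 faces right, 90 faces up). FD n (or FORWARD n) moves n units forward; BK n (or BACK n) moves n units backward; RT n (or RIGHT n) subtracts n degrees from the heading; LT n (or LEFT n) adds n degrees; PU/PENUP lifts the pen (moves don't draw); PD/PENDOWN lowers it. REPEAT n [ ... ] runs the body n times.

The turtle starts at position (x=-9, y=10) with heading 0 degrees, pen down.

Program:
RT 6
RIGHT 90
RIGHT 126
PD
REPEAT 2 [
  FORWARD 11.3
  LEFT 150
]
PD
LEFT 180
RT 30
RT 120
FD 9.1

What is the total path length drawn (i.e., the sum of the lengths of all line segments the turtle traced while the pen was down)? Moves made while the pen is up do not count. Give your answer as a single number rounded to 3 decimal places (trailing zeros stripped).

Executing turtle program step by step:
Start: pos=(-9,10), heading=0, pen down
RT 6: heading 0 -> 354
RT 90: heading 354 -> 264
RT 126: heading 264 -> 138
PD: pen down
REPEAT 2 [
  -- iteration 1/2 --
  FD 11.3: (-9,10) -> (-17.398,17.561) [heading=138, draw]
  LT 150: heading 138 -> 288
  -- iteration 2/2 --
  FD 11.3: (-17.398,17.561) -> (-13.906,6.814) [heading=288, draw]
  LT 150: heading 288 -> 78
]
PD: pen down
LT 180: heading 78 -> 258
RT 30: heading 258 -> 228
RT 120: heading 228 -> 108
FD 9.1: (-13.906,6.814) -> (-16.718,15.469) [heading=108, draw]
Final: pos=(-16.718,15.469), heading=108, 3 segment(s) drawn

Segment lengths:
  seg 1: (-9,10) -> (-17.398,17.561), length = 11.3
  seg 2: (-17.398,17.561) -> (-13.906,6.814), length = 11.3
  seg 3: (-13.906,6.814) -> (-16.718,15.469), length = 9.1
Total = 31.7

Answer: 31.7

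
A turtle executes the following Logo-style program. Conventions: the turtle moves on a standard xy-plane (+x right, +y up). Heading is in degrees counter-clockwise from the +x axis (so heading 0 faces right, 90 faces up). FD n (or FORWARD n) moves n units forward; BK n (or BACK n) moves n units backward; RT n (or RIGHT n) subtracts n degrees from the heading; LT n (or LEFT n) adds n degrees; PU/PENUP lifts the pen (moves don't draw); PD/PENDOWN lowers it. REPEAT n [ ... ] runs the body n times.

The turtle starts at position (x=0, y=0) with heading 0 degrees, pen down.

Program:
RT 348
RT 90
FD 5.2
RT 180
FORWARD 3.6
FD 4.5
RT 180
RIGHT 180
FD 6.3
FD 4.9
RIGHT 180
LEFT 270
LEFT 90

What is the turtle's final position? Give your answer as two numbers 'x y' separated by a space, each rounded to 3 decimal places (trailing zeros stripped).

Answer: -2.932 13.792

Derivation:
Executing turtle program step by step:
Start: pos=(0,0), heading=0, pen down
RT 348: heading 0 -> 12
RT 90: heading 12 -> 282
FD 5.2: (0,0) -> (1.081,-5.086) [heading=282, draw]
RT 180: heading 282 -> 102
FD 3.6: (1.081,-5.086) -> (0.333,-1.565) [heading=102, draw]
FD 4.5: (0.333,-1.565) -> (-0.603,2.837) [heading=102, draw]
RT 180: heading 102 -> 282
RT 180: heading 282 -> 102
FD 6.3: (-0.603,2.837) -> (-1.913,8.999) [heading=102, draw]
FD 4.9: (-1.913,8.999) -> (-2.932,13.792) [heading=102, draw]
RT 180: heading 102 -> 282
LT 270: heading 282 -> 192
LT 90: heading 192 -> 282
Final: pos=(-2.932,13.792), heading=282, 5 segment(s) drawn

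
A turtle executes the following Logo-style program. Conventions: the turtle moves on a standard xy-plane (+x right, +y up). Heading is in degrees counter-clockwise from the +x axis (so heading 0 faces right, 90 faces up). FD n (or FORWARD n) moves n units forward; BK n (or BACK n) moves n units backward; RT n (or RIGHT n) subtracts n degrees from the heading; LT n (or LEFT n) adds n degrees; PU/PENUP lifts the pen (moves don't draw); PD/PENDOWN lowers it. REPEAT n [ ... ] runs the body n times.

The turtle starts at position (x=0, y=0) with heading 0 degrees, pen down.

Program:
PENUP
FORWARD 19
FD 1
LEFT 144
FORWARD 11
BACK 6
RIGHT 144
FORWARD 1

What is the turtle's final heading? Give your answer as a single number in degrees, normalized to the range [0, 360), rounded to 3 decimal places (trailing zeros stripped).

Answer: 0

Derivation:
Executing turtle program step by step:
Start: pos=(0,0), heading=0, pen down
PU: pen up
FD 19: (0,0) -> (19,0) [heading=0, move]
FD 1: (19,0) -> (20,0) [heading=0, move]
LT 144: heading 0 -> 144
FD 11: (20,0) -> (11.101,6.466) [heading=144, move]
BK 6: (11.101,6.466) -> (15.955,2.939) [heading=144, move]
RT 144: heading 144 -> 0
FD 1: (15.955,2.939) -> (16.955,2.939) [heading=0, move]
Final: pos=(16.955,2.939), heading=0, 0 segment(s) drawn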